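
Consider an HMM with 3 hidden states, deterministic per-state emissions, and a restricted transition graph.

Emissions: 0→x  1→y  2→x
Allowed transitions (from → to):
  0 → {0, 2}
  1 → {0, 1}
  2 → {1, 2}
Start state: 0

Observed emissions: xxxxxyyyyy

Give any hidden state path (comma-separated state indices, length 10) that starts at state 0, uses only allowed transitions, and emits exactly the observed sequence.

0,0,0,2,2,1,1,1,1,1

  t0 'x' -> {0,2}, take 0 (start)
  t1 'x' -> {0,2}, take 0 (0->0 ok)
  t2 'x' -> {0,2}, take 0 (0->0 ok)
  t3 'x' -> {0,2}, take 2 (0->2 ok)
  t4 'x' -> {0,2}, take 2 (2->2 ok)
  t5 'y' -> {1}, take 1 (2->1 ok)
  t6 'y' -> {1}, take 1 (1->1 ok)
  t7 'y' -> {1}, take 1 (1->1 ok)
  t8 'y' -> {1}, take 1 (1->1 ok)
  t9 'y' -> {1}, take 1 (1->1 ok)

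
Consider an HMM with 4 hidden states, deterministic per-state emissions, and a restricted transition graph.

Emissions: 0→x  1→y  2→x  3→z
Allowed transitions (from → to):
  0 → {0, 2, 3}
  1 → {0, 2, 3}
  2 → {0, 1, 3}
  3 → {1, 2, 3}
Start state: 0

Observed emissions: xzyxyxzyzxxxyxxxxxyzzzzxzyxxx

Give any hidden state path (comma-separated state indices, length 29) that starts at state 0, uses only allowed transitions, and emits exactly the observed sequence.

  0: obs=x cand={0,2} pick 0 [start]
  1: obs=z cand={3} pick 3 [0->3 ok]
  2: obs=y cand={1} pick 1 [3->1 ok]
  3: obs=x cand={0,2} pick 2 [1->2 ok]
  4: obs=y cand={1} pick 1 [2->1 ok]
  5: obs=x cand={0,2} pick 2 [1->2 ok]
  6: obs=z cand={3} pick 3 [2->3 ok]
  7: obs=y cand={1} pick 1 [3->1 ok]
  8: obs=z cand={3} pick 3 [1->3 ok]
  9: obs=x cand={0,2} pick 2 [3->2 ok]
  10: obs=x cand={0,2} pick 0 [2->0 ok]
  11: obs=x cand={0,2} pick 2 [0->2 ok]
  12: obs=y cand={1} pick 1 [2->1 ok]
  13: obs=x cand={0,2} pick 2 [1->2 ok]
  14: obs=x cand={0,2} pick 0 [2->0 ok]
  15: obs=x cand={0,2} pick 0 [0->0 ok]
  16: obs=x cand={0,2} pick 0 [0->0 ok]
  17: obs=x cand={0,2} pick 2 [0->2 ok]
  18: obs=y cand={1} pick 1 [2->1 ok]
  19: obs=z cand={3} pick 3 [1->3 ok]
  20: obs=z cand={3} pick 3 [3->3 ok]
  21: obs=z cand={3} pick 3 [3->3 ok]
  22: obs=z cand={3} pick 3 [3->3 ok]
  23: obs=x cand={0,2} pick 2 [3->2 ok]
  24: obs=z cand={3} pick 3 [2->3 ok]
  25: obs=y cand={1} pick 1 [3->1 ok]
  26: obs=x cand={0,2} pick 2 [1->2 ok]
  27: obs=x cand={0,2} pick 0 [2->0 ok]
  28: obs=x cand={0,2} pick 2 [0->2 ok]

0,3,1,2,1,2,3,1,3,2,0,2,1,2,0,0,0,2,1,3,3,3,3,2,3,1,2,0,2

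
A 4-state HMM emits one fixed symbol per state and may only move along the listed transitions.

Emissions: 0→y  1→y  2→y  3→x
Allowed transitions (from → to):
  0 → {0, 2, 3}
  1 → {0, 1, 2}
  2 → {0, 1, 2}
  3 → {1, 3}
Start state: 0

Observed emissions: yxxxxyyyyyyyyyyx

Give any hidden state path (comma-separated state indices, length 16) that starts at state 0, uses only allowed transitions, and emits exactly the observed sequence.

  pos 0: y in {0,1,2}, choose 0; start
  pos 1: x in {3}, choose 3; 0->3 ok
  pos 2: x in {3}, choose 3; 3->3 ok
  pos 3: x in {3}, choose 3; 3->3 ok
  pos 4: x in {3}, choose 3; 3->3 ok
  pos 5: y in {0,1,2}, choose 1; 3->1 ok
  pos 6: y in {0,1,2}, choose 2; 1->2 ok
  pos 7: y in {0,1,2}, choose 2; 2->2 ok
  pos 8: y in {0,1,2}, choose 0; 2->0 ok
  pos 9: y in {0,1,2}, choose 0; 0->0 ok
  pos 10: y in {0,1,2}, choose 0; 0->0 ok
  pos 11: y in {0,1,2}, choose 0; 0->0 ok
  pos 12: y in {0,1,2}, choose 2; 0->2 ok
  pos 13: y in {0,1,2}, choose 2; 2->2 ok
  pos 14: y in {0,1,2}, choose 0; 2->0 ok
  pos 15: x in {3}, choose 3; 0->3 ok

0,3,3,3,3,1,2,2,0,0,0,0,2,2,0,3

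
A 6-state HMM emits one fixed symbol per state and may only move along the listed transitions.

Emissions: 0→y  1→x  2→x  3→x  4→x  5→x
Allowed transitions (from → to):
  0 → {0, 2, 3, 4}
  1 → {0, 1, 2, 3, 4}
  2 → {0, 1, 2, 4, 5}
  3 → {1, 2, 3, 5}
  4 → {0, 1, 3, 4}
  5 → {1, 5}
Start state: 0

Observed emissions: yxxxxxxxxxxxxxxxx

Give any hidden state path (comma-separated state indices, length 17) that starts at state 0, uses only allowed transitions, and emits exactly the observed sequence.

  0: obs=y cand={0} pick 0 [start]
  1: obs=x cand={1,2,3,4,5} pick 4 [0->4 ok]
  2: obs=x cand={1,2,3,4,5} pick 4 [4->4 ok]
  3: obs=x cand={1,2,3,4,5} pick 3 [4->3 ok]
  4: obs=x cand={1,2,3,4,5} pick 5 [3->5 ok]
  5: obs=x cand={1,2,3,4,5} pick 5 [5->5 ok]
  6: obs=x cand={1,2,3,4,5} pick 5 [5->5 ok]
  7: obs=x cand={1,2,3,4,5} pick 5 [5->5 ok]
  8: obs=x cand={1,2,3,4,5} pick 1 [5->1 ok]
  9: obs=x cand={1,2,3,4,5} pick 4 [1->4 ok]
  10: obs=x cand={1,2,3,4,5} pick 1 [4->1 ok]
  11: obs=x cand={1,2,3,4,5} pick 2 [1->2 ok]
  12: obs=x cand={1,2,3,4,5} pick 1 [2->1 ok]
  13: obs=x cand={1,2,3,4,5} pick 4 [1->4 ok]
  14: obs=x cand={1,2,3,4,5} pick 4 [4->4 ok]
  15: obs=x cand={1,2,3,4,5} pick 1 [4->1 ok]
  16: obs=x cand={1,2,3,4,5} pick 2 [1->2 ok]

0,4,4,3,5,5,5,5,1,4,1,2,1,4,4,1,2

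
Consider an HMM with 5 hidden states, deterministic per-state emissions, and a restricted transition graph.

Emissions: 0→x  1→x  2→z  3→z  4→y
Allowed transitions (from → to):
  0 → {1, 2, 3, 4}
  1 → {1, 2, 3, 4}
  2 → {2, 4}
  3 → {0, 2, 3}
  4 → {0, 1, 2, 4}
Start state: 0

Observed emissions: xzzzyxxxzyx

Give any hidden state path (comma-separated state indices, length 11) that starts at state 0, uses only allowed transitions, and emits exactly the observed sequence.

  [0] x  {0,1}  => 0  start
  [1] z  {2,3}  => 2  0->2 ok
  [2] z  {2,3}  => 2  2->2 ok
  [3] z  {2,3}  => 2  2->2 ok
  [4] y  {4}  => 4  2->4 ok
  [5] x  {0,1}  => 1  4->1 ok
  [6] x  {0,1}  => 1  1->1 ok
  [7] x  {0,1}  => 1  1->1 ok
  [8] z  {2,3}  => 2  1->2 ok
  [9] y  {4}  => 4  2->4 ok
  [10] x  {0,1}  => 0  4->0 ok

0,2,2,2,4,1,1,1,2,4,0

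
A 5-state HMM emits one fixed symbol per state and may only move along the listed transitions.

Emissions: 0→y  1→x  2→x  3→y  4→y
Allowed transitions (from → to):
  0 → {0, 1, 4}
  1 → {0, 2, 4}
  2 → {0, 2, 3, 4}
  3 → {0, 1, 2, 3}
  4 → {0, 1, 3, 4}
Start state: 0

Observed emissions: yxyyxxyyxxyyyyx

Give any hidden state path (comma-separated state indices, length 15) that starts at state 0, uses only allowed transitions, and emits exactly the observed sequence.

  t0 'y' -> {0,3,4}, take 0 (start)
  t1 'x' -> {1,2}, take 1 (0->1 ok)
  t2 'y' -> {0,3,4}, take 4 (1->4 ok)
  t3 'y' -> {0,3,4}, take 3 (4->3 ok)
  t4 'x' -> {1,2}, take 1 (3->1 ok)
  t5 'x' -> {1,2}, take 2 (1->2 ok)
  t6 'y' -> {0,3,4}, take 3 (2->3 ok)
  t7 'y' -> {0,3,4}, take 3 (3->3 ok)
  t8 'x' -> {1,2}, take 1 (3->1 ok)
  t9 'x' -> {1,2}, take 2 (1->2 ok)
  t10 'y' -> {0,3,4}, take 4 (2->4 ok)
  t11 'y' -> {0,3,4}, take 0 (4->0 ok)
  t12 'y' -> {0,3,4}, take 4 (0->4 ok)
  t13 'y' -> {0,3,4}, take 3 (4->3 ok)
  t14 'x' -> {1,2}, take 1 (3->1 ok)

0,1,4,3,1,2,3,3,1,2,4,0,4,3,1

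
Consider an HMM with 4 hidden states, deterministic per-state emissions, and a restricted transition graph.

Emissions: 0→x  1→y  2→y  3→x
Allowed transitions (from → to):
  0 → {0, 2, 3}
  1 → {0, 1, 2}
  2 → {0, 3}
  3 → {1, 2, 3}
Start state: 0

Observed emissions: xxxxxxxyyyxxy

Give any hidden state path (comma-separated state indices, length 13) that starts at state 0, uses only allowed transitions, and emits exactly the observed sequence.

  [0] x  {0,3}  => 0  start
  [1] x  {0,3}  => 0  0->0 ok
  [2] x  {0,3}  => 0  0->0 ok
  [3] x  {0,3}  => 0  0->0 ok
  [4] x  {0,3}  => 0  0->0 ok
  [5] x  {0,3}  => 3  0->3 ok
  [6] x  {0,3}  => 3  3->3 ok
  [7] y  {1,2}  => 1  3->1 ok
  [8] y  {1,2}  => 1  1->1 ok
  [9] y  {1,2}  => 1  1->1 ok
  [10] x  {0,3}  => 0  1->0 ok
  [11] x  {0,3}  => 3  0->3 ok
  [12] y  {1,2}  => 1  3->1 ok

0,0,0,0,0,3,3,1,1,1,0,3,1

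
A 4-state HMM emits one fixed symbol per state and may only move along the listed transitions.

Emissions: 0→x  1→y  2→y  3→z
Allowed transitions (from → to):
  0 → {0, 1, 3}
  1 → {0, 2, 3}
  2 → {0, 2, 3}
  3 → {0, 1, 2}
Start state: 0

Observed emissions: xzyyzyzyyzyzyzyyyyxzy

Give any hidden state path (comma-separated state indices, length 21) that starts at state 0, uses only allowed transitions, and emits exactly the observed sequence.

0,3,2,2,3,2,3,1,2,3,2,3,2,3,1,2,2,2,0,3,2

  0: obs=x cand={0} pick 0 [start]
  1: obs=z cand={3} pick 3 [0->3 ok]
  2: obs=y cand={1,2} pick 2 [3->2 ok]
  3: obs=y cand={1,2} pick 2 [2->2 ok]
  4: obs=z cand={3} pick 3 [2->3 ok]
  5: obs=y cand={1,2} pick 2 [3->2 ok]
  6: obs=z cand={3} pick 3 [2->3 ok]
  7: obs=y cand={1,2} pick 1 [3->1 ok]
  8: obs=y cand={1,2} pick 2 [1->2 ok]
  9: obs=z cand={3} pick 3 [2->3 ok]
  10: obs=y cand={1,2} pick 2 [3->2 ok]
  11: obs=z cand={3} pick 3 [2->3 ok]
  12: obs=y cand={1,2} pick 2 [3->2 ok]
  13: obs=z cand={3} pick 3 [2->3 ok]
  14: obs=y cand={1,2} pick 1 [3->1 ok]
  15: obs=y cand={1,2} pick 2 [1->2 ok]
  16: obs=y cand={1,2} pick 2 [2->2 ok]
  17: obs=y cand={1,2} pick 2 [2->2 ok]
  18: obs=x cand={0} pick 0 [2->0 ok]
  19: obs=z cand={3} pick 3 [0->3 ok]
  20: obs=y cand={1,2} pick 2 [3->2 ok]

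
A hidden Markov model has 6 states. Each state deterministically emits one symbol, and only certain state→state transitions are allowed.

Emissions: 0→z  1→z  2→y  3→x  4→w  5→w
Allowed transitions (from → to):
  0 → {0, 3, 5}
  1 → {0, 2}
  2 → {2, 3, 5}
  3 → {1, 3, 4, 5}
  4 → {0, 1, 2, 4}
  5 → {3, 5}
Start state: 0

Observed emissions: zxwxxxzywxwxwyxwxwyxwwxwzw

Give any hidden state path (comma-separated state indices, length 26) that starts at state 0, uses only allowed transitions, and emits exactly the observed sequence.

  [0] z  {0,1}  => 0  start
  [1] x  {3}  => 3  0->3 ok
  [2] w  {4,5}  => 5  3->5 ok
  [3] x  {3}  => 3  5->3 ok
  [4] x  {3}  => 3  3->3 ok
  [5] x  {3}  => 3  3->3 ok
  [6] z  {0,1}  => 1  3->1 ok
  [7] y  {2}  => 2  1->2 ok
  [8] w  {4,5}  => 5  2->5 ok
  [9] x  {3}  => 3  5->3 ok
  [10] w  {4,5}  => 5  3->5 ok
  [11] x  {3}  => 3  5->3 ok
  [12] w  {4,5}  => 4  3->4 ok
  [13] y  {2}  => 2  4->2 ok
  [14] x  {3}  => 3  2->3 ok
  [15] w  {4,5}  => 5  3->5 ok
  [16] x  {3}  => 3  5->3 ok
  [17] w  {4,5}  => 4  3->4 ok
  [18] y  {2}  => 2  4->2 ok
  [19] x  {3}  => 3  2->3 ok
  [20] w  {4,5}  => 5  3->5 ok
  [21] w  {4,5}  => 5  5->5 ok
  [22] x  {3}  => 3  5->3 ok
  [23] w  {4,5}  => 4  3->4 ok
  [24] z  {0,1}  => 0  4->0 ok
  [25] w  {4,5}  => 5  0->5 ok

0,3,5,3,3,3,1,2,5,3,5,3,4,2,3,5,3,4,2,3,5,5,3,4,0,5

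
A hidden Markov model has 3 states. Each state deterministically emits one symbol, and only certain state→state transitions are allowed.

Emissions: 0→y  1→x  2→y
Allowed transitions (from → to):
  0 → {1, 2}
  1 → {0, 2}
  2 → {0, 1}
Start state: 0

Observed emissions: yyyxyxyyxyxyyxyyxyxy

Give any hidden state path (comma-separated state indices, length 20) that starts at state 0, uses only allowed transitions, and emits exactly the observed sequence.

0,2,0,1,2,1,0,2,1,0,1,2,0,1,2,0,1,0,1,0

  [0] y  {0,2}  => 0  start
  [1] y  {0,2}  => 2  0->2 ok
  [2] y  {0,2}  => 0  2->0 ok
  [3] x  {1}  => 1  0->1 ok
  [4] y  {0,2}  => 2  1->2 ok
  [5] x  {1}  => 1  2->1 ok
  [6] y  {0,2}  => 0  1->0 ok
  [7] y  {0,2}  => 2  0->2 ok
  [8] x  {1}  => 1  2->1 ok
  [9] y  {0,2}  => 0  1->0 ok
  [10] x  {1}  => 1  0->1 ok
  [11] y  {0,2}  => 2  1->2 ok
  [12] y  {0,2}  => 0  2->0 ok
  [13] x  {1}  => 1  0->1 ok
  [14] y  {0,2}  => 2  1->2 ok
  [15] y  {0,2}  => 0  2->0 ok
  [16] x  {1}  => 1  0->1 ok
  [17] y  {0,2}  => 0  1->0 ok
  [18] x  {1}  => 1  0->1 ok
  [19] y  {0,2}  => 0  1->0 ok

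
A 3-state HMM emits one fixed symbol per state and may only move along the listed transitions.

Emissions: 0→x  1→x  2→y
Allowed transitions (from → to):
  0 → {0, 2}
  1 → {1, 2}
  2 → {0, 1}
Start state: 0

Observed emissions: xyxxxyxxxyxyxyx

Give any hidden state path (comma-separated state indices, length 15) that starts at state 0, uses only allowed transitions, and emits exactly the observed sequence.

0,2,1,1,1,2,0,0,0,2,0,2,0,2,0

  0: obs=x cand={0,1} pick 0 [start]
  1: obs=y cand={2} pick 2 [0->2 ok]
  2: obs=x cand={0,1} pick 1 [2->1 ok]
  3: obs=x cand={0,1} pick 1 [1->1 ok]
  4: obs=x cand={0,1} pick 1 [1->1 ok]
  5: obs=y cand={2} pick 2 [1->2 ok]
  6: obs=x cand={0,1} pick 0 [2->0 ok]
  7: obs=x cand={0,1} pick 0 [0->0 ok]
  8: obs=x cand={0,1} pick 0 [0->0 ok]
  9: obs=y cand={2} pick 2 [0->2 ok]
  10: obs=x cand={0,1} pick 0 [2->0 ok]
  11: obs=y cand={2} pick 2 [0->2 ok]
  12: obs=x cand={0,1} pick 0 [2->0 ok]
  13: obs=y cand={2} pick 2 [0->2 ok]
  14: obs=x cand={0,1} pick 0 [2->0 ok]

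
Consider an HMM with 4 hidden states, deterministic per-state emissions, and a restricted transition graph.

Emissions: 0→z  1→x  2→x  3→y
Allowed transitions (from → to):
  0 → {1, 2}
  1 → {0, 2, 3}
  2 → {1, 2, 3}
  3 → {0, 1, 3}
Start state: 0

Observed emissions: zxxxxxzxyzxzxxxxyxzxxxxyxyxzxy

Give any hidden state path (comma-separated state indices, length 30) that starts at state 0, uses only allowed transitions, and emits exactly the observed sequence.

  pos 0: z in {0}, choose 0; start
  pos 1: x in {1,2}, choose 1; 0->1 ok
  pos 2: x in {1,2}, choose 2; 1->2 ok
  pos 3: x in {1,2}, choose 1; 2->1 ok
  pos 4: x in {1,2}, choose 2; 1->2 ok
  pos 5: x in {1,2}, choose 1; 2->1 ok
  pos 6: z in {0}, choose 0; 1->0 ok
  pos 7: x in {1,2}, choose 2; 0->2 ok
  pos 8: y in {3}, choose 3; 2->3 ok
  pos 9: z in {0}, choose 0; 3->0 ok
  pos 10: x in {1,2}, choose 1; 0->1 ok
  pos 11: z in {0}, choose 0; 1->0 ok
  pos 12: x in {1,2}, choose 2; 0->2 ok
  pos 13: x in {1,2}, choose 2; 2->2 ok
  pos 14: x in {1,2}, choose 2; 2->2 ok
  pos 15: x in {1,2}, choose 2; 2->2 ok
  pos 16: y in {3}, choose 3; 2->3 ok
  pos 17: x in {1,2}, choose 1; 3->1 ok
  pos 18: z in {0}, choose 0; 1->0 ok
  pos 19: x in {1,2}, choose 2; 0->2 ok
  pos 20: x in {1,2}, choose 1; 2->1 ok
  pos 21: x in {1,2}, choose 2; 1->2 ok
  pos 22: x in {1,2}, choose 2; 2->2 ok
  pos 23: y in {3}, choose 3; 2->3 ok
  pos 24: x in {1,2}, choose 1; 3->1 ok
  pos 25: y in {3}, choose 3; 1->3 ok
  pos 26: x in {1,2}, choose 1; 3->1 ok
  pos 27: z in {0}, choose 0; 1->0 ok
  pos 28: x in {1,2}, choose 2; 0->2 ok
  pos 29: y in {3}, choose 3; 2->3 ok

0,1,2,1,2,1,0,2,3,0,1,0,2,2,2,2,3,1,0,2,1,2,2,3,1,3,1,0,2,3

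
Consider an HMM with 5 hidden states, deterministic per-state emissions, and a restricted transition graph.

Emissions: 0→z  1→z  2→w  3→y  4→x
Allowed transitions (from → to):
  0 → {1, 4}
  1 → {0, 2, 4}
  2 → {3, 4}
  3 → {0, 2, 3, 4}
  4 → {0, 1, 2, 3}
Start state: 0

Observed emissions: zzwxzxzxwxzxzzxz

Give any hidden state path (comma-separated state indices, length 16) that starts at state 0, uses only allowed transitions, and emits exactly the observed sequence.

0,1,2,4,0,4,1,4,2,4,0,4,1,0,4,1

  [0] z  {0,1}  => 0  start
  [1] z  {0,1}  => 1  0->1 ok
  [2] w  {2}  => 2  1->2 ok
  [3] x  {4}  => 4  2->4 ok
  [4] z  {0,1}  => 0  4->0 ok
  [5] x  {4}  => 4  0->4 ok
  [6] z  {0,1}  => 1  4->1 ok
  [7] x  {4}  => 4  1->4 ok
  [8] w  {2}  => 2  4->2 ok
  [9] x  {4}  => 4  2->4 ok
  [10] z  {0,1}  => 0  4->0 ok
  [11] x  {4}  => 4  0->4 ok
  [12] z  {0,1}  => 1  4->1 ok
  [13] z  {0,1}  => 0  1->0 ok
  [14] x  {4}  => 4  0->4 ok
  [15] z  {0,1}  => 1  4->1 ok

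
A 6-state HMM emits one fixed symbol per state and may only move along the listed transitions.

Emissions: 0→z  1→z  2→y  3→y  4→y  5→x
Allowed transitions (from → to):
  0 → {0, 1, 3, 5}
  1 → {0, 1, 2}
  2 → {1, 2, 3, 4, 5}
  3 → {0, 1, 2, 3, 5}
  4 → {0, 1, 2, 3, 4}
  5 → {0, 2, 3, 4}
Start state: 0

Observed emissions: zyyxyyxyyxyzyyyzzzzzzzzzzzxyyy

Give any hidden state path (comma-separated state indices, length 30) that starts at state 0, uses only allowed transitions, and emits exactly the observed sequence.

  pos 0: z in {0,1}, choose 0; start
  pos 1: y in {2,3,4}, choose 3; 0->3 ok
  pos 2: y in {2,3,4}, choose 3; 3->3 ok
  pos 3: x in {5}, choose 5; 3->5 ok
  pos 4: y in {2,3,4}, choose 4; 5->4 ok
  pos 5: y in {2,3,4}, choose 3; 4->3 ok
  pos 6: x in {5}, choose 5; 3->5 ok
  pos 7: y in {2,3,4}, choose 4; 5->4 ok
  pos 8: y in {2,3,4}, choose 3; 4->3 ok
  pos 9: x in {5}, choose 5; 3->5 ok
  pos 10: y in {2,3,4}, choose 4; 5->4 ok
  pos 11: z in {0,1}, choose 1; 4->1 ok
  pos 12: y in {2,3,4}, choose 2; 1->2 ok
  pos 13: y in {2,3,4}, choose 2; 2->2 ok
  pos 14: y in {2,3,4}, choose 4; 2->4 ok
  pos 15: z in {0,1}, choose 0; 4->0 ok
  pos 16: z in {0,1}, choose 0; 0->0 ok
  pos 17: z in {0,1}, choose 0; 0->0 ok
  pos 18: z in {0,1}, choose 0; 0->0 ok
  pos 19: z in {0,1}, choose 0; 0->0 ok
  pos 20: z in {0,1}, choose 1; 0->1 ok
  pos 21: z in {0,1}, choose 1; 1->1 ok
  pos 22: z in {0,1}, choose 0; 1->0 ok
  pos 23: z in {0,1}, choose 1; 0->1 ok
  pos 24: z in {0,1}, choose 0; 1->0 ok
  pos 25: z in {0,1}, choose 0; 0->0 ok
  pos 26: x in {5}, choose 5; 0->5 ok
  pos 27: y in {2,3,4}, choose 3; 5->3 ok
  pos 28: y in {2,3,4}, choose 3; 3->3 ok
  pos 29: y in {2,3,4}, choose 3; 3->3 ok

0,3,3,5,4,3,5,4,3,5,4,1,2,2,4,0,0,0,0,0,1,1,0,1,0,0,5,3,3,3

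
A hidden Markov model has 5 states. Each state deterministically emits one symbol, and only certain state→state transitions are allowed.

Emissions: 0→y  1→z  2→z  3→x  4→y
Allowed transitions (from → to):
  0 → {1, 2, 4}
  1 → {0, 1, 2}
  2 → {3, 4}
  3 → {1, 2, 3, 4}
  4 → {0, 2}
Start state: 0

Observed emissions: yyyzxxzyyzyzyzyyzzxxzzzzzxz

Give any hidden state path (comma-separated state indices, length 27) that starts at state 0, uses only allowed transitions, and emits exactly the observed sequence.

0,4,0,2,3,3,2,4,0,2,4,2,4,2,4,0,1,2,3,3,1,1,1,1,2,3,1

  t0 'y' -> {0,4}, take 0 (start)
  t1 'y' -> {0,4}, take 4 (0->4 ok)
  t2 'y' -> {0,4}, take 0 (4->0 ok)
  t3 'z' -> {1,2}, take 2 (0->2 ok)
  t4 'x' -> {3}, take 3 (2->3 ok)
  t5 'x' -> {3}, take 3 (3->3 ok)
  t6 'z' -> {1,2}, take 2 (3->2 ok)
  t7 'y' -> {0,4}, take 4 (2->4 ok)
  t8 'y' -> {0,4}, take 0 (4->0 ok)
  t9 'z' -> {1,2}, take 2 (0->2 ok)
  t10 'y' -> {0,4}, take 4 (2->4 ok)
  t11 'z' -> {1,2}, take 2 (4->2 ok)
  t12 'y' -> {0,4}, take 4 (2->4 ok)
  t13 'z' -> {1,2}, take 2 (4->2 ok)
  t14 'y' -> {0,4}, take 4 (2->4 ok)
  t15 'y' -> {0,4}, take 0 (4->0 ok)
  t16 'z' -> {1,2}, take 1 (0->1 ok)
  t17 'z' -> {1,2}, take 2 (1->2 ok)
  t18 'x' -> {3}, take 3 (2->3 ok)
  t19 'x' -> {3}, take 3 (3->3 ok)
  t20 'z' -> {1,2}, take 1 (3->1 ok)
  t21 'z' -> {1,2}, take 1 (1->1 ok)
  t22 'z' -> {1,2}, take 1 (1->1 ok)
  t23 'z' -> {1,2}, take 1 (1->1 ok)
  t24 'z' -> {1,2}, take 2 (1->2 ok)
  t25 'x' -> {3}, take 3 (2->3 ok)
  t26 'z' -> {1,2}, take 1 (3->1 ok)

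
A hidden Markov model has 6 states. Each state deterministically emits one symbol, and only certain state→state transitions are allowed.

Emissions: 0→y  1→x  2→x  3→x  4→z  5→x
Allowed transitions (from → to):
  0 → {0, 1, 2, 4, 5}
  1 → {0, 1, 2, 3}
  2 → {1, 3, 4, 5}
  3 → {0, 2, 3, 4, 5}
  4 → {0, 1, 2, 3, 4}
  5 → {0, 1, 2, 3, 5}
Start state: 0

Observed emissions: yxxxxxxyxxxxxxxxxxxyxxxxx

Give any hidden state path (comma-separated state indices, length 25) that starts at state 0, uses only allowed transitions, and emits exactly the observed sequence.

  0: obs=y cand={0} pick 0 [start]
  1: obs=x cand={1,2,3,5} pick 5 [0->5 ok]
  2: obs=x cand={1,2,3,5} pick 3 [5->3 ok]
  3: obs=x cand={1,2,3,5} pick 5 [3->5 ok]
  4: obs=x cand={1,2,3,5} pick 2 [5->2 ok]
  5: obs=x cand={1,2,3,5} pick 5 [2->5 ok]
  6: obs=x cand={1,2,3,5} pick 1 [5->1 ok]
  7: obs=y cand={0} pick 0 [1->0 ok]
  8: obs=x cand={1,2,3,5} pick 5 [0->5 ok]
  9: obs=x cand={1,2,3,5} pick 5 [5->5 ok]
  10: obs=x cand={1,2,3,5} pick 3 [5->3 ok]
  11: obs=x cand={1,2,3,5} pick 3 [3->3 ok]
  12: obs=x cand={1,2,3,5} pick 5 [3->5 ok]
  13: obs=x cand={1,2,3,5} pick 1 [5->1 ok]
  14: obs=x cand={1,2,3,5} pick 1 [1->1 ok]
  15: obs=x cand={1,2,3,5} pick 2 [1->2 ok]
  16: obs=x cand={1,2,3,5} pick 1 [2->1 ok]
  17: obs=x cand={1,2,3,5} pick 2 [1->2 ok]
  18: obs=x cand={1,2,3,5} pick 3 [2->3 ok]
  19: obs=y cand={0} pick 0 [3->0 ok]
  20: obs=x cand={1,2,3,5} pick 1 [0->1 ok]
  21: obs=x cand={1,2,3,5} pick 2 [1->2 ok]
  22: obs=x cand={1,2,3,5} pick 1 [2->1 ok]
  23: obs=x cand={1,2,3,5} pick 2 [1->2 ok]
  24: obs=x cand={1,2,3,5} pick 1 [2->1 ok]

0,5,3,5,2,5,1,0,5,5,3,3,5,1,1,2,1,2,3,0,1,2,1,2,1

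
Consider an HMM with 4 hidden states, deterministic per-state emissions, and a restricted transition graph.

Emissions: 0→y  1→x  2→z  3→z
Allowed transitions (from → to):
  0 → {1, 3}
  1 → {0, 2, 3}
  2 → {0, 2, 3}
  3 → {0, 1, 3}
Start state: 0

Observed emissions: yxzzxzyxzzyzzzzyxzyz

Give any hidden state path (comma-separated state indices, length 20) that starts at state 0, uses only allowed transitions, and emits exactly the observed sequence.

  t0 'y' -> {0}, take 0 (start)
  t1 'x' -> {1}, take 1 (0->1 ok)
  t2 'z' -> {2,3}, take 2 (1->2 ok)
  t3 'z' -> {2,3}, take 3 (2->3 ok)
  t4 'x' -> {1}, take 1 (3->1 ok)
  t5 'z' -> {2,3}, take 3 (1->3 ok)
  t6 'y' -> {0}, take 0 (3->0 ok)
  t7 'x' -> {1}, take 1 (0->1 ok)
  t8 'z' -> {2,3}, take 2 (1->2 ok)
  t9 'z' -> {2,3}, take 3 (2->3 ok)
  t10 'y' -> {0}, take 0 (3->0 ok)
  t11 'z' -> {2,3}, take 3 (0->3 ok)
  t12 'z' -> {2,3}, take 3 (3->3 ok)
  t13 'z' -> {2,3}, take 3 (3->3 ok)
  t14 'z' -> {2,3}, take 3 (3->3 ok)
  t15 'y' -> {0}, take 0 (3->0 ok)
  t16 'x' -> {1}, take 1 (0->1 ok)
  t17 'z' -> {2,3}, take 2 (1->2 ok)
  t18 'y' -> {0}, take 0 (2->0 ok)
  t19 'z' -> {2,3}, take 3 (0->3 ok)

0,1,2,3,1,3,0,1,2,3,0,3,3,3,3,0,1,2,0,3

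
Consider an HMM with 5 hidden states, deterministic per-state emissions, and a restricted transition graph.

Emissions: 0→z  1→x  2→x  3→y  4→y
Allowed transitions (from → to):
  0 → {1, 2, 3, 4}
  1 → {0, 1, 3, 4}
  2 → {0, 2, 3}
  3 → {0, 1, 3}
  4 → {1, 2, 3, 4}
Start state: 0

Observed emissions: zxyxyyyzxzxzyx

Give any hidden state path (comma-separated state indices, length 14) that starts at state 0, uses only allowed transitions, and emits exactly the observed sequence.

  0: obs=z cand={0} pick 0 [start]
  1: obs=x cand={1,2} pick 2 [0->2 ok]
  2: obs=y cand={3,4} pick 3 [2->3 ok]
  3: obs=x cand={1,2} pick 1 [3->1 ok]
  4: obs=y cand={3,4} pick 3 [1->3 ok]
  5: obs=y cand={3,4} pick 3 [3->3 ok]
  6: obs=y cand={3,4} pick 3 [3->3 ok]
  7: obs=z cand={0} pick 0 [3->0 ok]
  8: obs=x cand={1,2} pick 2 [0->2 ok]
  9: obs=z cand={0} pick 0 [2->0 ok]
  10: obs=x cand={1,2} pick 2 [0->2 ok]
  11: obs=z cand={0} pick 0 [2->0 ok]
  12: obs=y cand={3,4} pick 3 [0->3 ok]
  13: obs=x cand={1,2} pick 1 [3->1 ok]

0,2,3,1,3,3,3,0,2,0,2,0,3,1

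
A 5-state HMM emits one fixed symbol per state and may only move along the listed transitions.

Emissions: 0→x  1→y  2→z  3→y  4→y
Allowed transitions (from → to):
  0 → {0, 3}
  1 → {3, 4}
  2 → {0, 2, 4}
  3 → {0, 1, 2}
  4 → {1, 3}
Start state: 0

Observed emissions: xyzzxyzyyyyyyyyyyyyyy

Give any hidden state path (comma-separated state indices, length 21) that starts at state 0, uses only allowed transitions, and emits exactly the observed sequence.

0,3,2,2,0,3,2,4,3,1,4,1,4,3,1,4,1,4,3,1,4

  t0 'x' -> {0}, take 0 (start)
  t1 'y' -> {1,3,4}, take 3 (0->3 ok)
  t2 'z' -> {2}, take 2 (3->2 ok)
  t3 'z' -> {2}, take 2 (2->2 ok)
  t4 'x' -> {0}, take 0 (2->0 ok)
  t5 'y' -> {1,3,4}, take 3 (0->3 ok)
  t6 'z' -> {2}, take 2 (3->2 ok)
  t7 'y' -> {1,3,4}, take 4 (2->4 ok)
  t8 'y' -> {1,3,4}, take 3 (4->3 ok)
  t9 'y' -> {1,3,4}, take 1 (3->1 ok)
  t10 'y' -> {1,3,4}, take 4 (1->4 ok)
  t11 'y' -> {1,3,4}, take 1 (4->1 ok)
  t12 'y' -> {1,3,4}, take 4 (1->4 ok)
  t13 'y' -> {1,3,4}, take 3 (4->3 ok)
  t14 'y' -> {1,3,4}, take 1 (3->1 ok)
  t15 'y' -> {1,3,4}, take 4 (1->4 ok)
  t16 'y' -> {1,3,4}, take 1 (4->1 ok)
  t17 'y' -> {1,3,4}, take 4 (1->4 ok)
  t18 'y' -> {1,3,4}, take 3 (4->3 ok)
  t19 'y' -> {1,3,4}, take 1 (3->1 ok)
  t20 'y' -> {1,3,4}, take 4 (1->4 ok)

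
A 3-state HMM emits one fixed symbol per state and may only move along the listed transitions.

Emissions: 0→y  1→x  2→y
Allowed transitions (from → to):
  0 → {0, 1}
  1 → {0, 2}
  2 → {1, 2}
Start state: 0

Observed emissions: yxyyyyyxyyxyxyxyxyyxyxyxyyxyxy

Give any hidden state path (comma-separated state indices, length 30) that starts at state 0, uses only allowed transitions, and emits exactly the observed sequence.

0,1,2,2,2,2,2,1,2,2,1,0,1,2,1,0,1,2,2,1,2,1,0,1,0,0,1,2,1,2

  0: obs=y cand={0,2} pick 0 [start]
  1: obs=x cand={1} pick 1 [0->1 ok]
  2: obs=y cand={0,2} pick 2 [1->2 ok]
  3: obs=y cand={0,2} pick 2 [2->2 ok]
  4: obs=y cand={0,2} pick 2 [2->2 ok]
  5: obs=y cand={0,2} pick 2 [2->2 ok]
  6: obs=y cand={0,2} pick 2 [2->2 ok]
  7: obs=x cand={1} pick 1 [2->1 ok]
  8: obs=y cand={0,2} pick 2 [1->2 ok]
  9: obs=y cand={0,2} pick 2 [2->2 ok]
  10: obs=x cand={1} pick 1 [2->1 ok]
  11: obs=y cand={0,2} pick 0 [1->0 ok]
  12: obs=x cand={1} pick 1 [0->1 ok]
  13: obs=y cand={0,2} pick 2 [1->2 ok]
  14: obs=x cand={1} pick 1 [2->1 ok]
  15: obs=y cand={0,2} pick 0 [1->0 ok]
  16: obs=x cand={1} pick 1 [0->1 ok]
  17: obs=y cand={0,2} pick 2 [1->2 ok]
  18: obs=y cand={0,2} pick 2 [2->2 ok]
  19: obs=x cand={1} pick 1 [2->1 ok]
  20: obs=y cand={0,2} pick 2 [1->2 ok]
  21: obs=x cand={1} pick 1 [2->1 ok]
  22: obs=y cand={0,2} pick 0 [1->0 ok]
  23: obs=x cand={1} pick 1 [0->1 ok]
  24: obs=y cand={0,2} pick 0 [1->0 ok]
  25: obs=y cand={0,2} pick 0 [0->0 ok]
  26: obs=x cand={1} pick 1 [0->1 ok]
  27: obs=y cand={0,2} pick 2 [1->2 ok]
  28: obs=x cand={1} pick 1 [2->1 ok]
  29: obs=y cand={0,2} pick 2 [1->2 ok]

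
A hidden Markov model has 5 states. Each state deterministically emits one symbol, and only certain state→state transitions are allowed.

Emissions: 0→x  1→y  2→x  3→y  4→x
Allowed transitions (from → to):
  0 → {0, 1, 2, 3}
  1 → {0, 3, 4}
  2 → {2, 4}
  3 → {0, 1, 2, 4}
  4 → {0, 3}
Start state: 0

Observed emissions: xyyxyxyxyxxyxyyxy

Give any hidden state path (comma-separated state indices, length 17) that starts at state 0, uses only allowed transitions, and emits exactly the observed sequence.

  t0 'x' -> {0,2,4}, take 0 (start)
  t1 'y' -> {1,3}, take 1 (0->1 ok)
  t2 'y' -> {1,3}, take 3 (1->3 ok)
  t3 'x' -> {0,2,4}, take 0 (3->0 ok)
  t4 'y' -> {1,3}, take 3 (0->3 ok)
  t5 'x' -> {0,2,4}, take 4 (3->4 ok)
  t6 'y' -> {1,3}, take 3 (4->3 ok)
  t7 'x' -> {0,2,4}, take 0 (3->0 ok)
  t8 'y' -> {1,3}, take 1 (0->1 ok)
  t9 'x' -> {0,2,4}, take 0 (1->0 ok)
  t10 'x' -> {0,2,4}, take 0 (0->0 ok)
  t11 'y' -> {1,3}, take 1 (0->1 ok)
  t12 'x' -> {0,2,4}, take 0 (1->0 ok)
  t13 'y' -> {1,3}, take 3 (0->3 ok)
  t14 'y' -> {1,3}, take 1 (3->1 ok)
  t15 'x' -> {0,2,4}, take 4 (1->4 ok)
  t16 'y' -> {1,3}, take 3 (4->3 ok)

0,1,3,0,3,4,3,0,1,0,0,1,0,3,1,4,3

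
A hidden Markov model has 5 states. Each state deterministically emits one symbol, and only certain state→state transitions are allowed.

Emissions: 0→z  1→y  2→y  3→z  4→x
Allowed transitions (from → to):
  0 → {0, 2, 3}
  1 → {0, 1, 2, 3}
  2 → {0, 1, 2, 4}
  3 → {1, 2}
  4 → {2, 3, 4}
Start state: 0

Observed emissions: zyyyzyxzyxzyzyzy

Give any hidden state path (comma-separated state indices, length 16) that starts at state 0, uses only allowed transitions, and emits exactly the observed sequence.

  [0] z  {0,3}  => 0  start
  [1] y  {1,2}  => 2  0->2 ok
  [2] y  {1,2}  => 2  2->2 ok
  [3] y  {1,2}  => 1  2->1 ok
  [4] z  {0,3}  => 0  1->0 ok
  [5] y  {1,2}  => 2  0->2 ok
  [6] x  {4}  => 4  2->4 ok
  [7] z  {0,3}  => 3  4->3 ok
  [8] y  {1,2}  => 2  3->2 ok
  [9] x  {4}  => 4  2->4 ok
  [10] z  {0,3}  => 3  4->3 ok
  [11] y  {1,2}  => 1  3->1 ok
  [12] z  {0,3}  => 3  1->3 ok
  [13] y  {1,2}  => 2  3->2 ok
  [14] z  {0,3}  => 0  2->0 ok
  [15] y  {1,2}  => 2  0->2 ok

0,2,2,1,0,2,4,3,2,4,3,1,3,2,0,2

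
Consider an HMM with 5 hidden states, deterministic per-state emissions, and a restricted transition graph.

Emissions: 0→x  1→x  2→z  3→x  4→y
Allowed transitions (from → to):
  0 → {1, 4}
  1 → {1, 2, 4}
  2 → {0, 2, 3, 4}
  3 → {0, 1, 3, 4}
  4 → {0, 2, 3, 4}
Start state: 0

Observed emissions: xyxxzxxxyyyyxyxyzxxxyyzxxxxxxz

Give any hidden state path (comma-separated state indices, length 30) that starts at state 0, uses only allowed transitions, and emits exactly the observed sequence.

0,4,3,1,2,3,3,0,4,4,4,4,3,4,3,4,2,3,0,1,4,4,2,3,3,1,1,1,1,2

  t0 'x' -> {0,1,3}, take 0 (start)
  t1 'y' -> {4}, take 4 (0->4 ok)
  t2 'x' -> {0,1,3}, take 3 (4->3 ok)
  t3 'x' -> {0,1,3}, take 1 (3->1 ok)
  t4 'z' -> {2}, take 2 (1->2 ok)
  t5 'x' -> {0,1,3}, take 3 (2->3 ok)
  t6 'x' -> {0,1,3}, take 3 (3->3 ok)
  t7 'x' -> {0,1,3}, take 0 (3->0 ok)
  t8 'y' -> {4}, take 4 (0->4 ok)
  t9 'y' -> {4}, take 4 (4->4 ok)
  t10 'y' -> {4}, take 4 (4->4 ok)
  t11 'y' -> {4}, take 4 (4->4 ok)
  t12 'x' -> {0,1,3}, take 3 (4->3 ok)
  t13 'y' -> {4}, take 4 (3->4 ok)
  t14 'x' -> {0,1,3}, take 3 (4->3 ok)
  t15 'y' -> {4}, take 4 (3->4 ok)
  t16 'z' -> {2}, take 2 (4->2 ok)
  t17 'x' -> {0,1,3}, take 3 (2->3 ok)
  t18 'x' -> {0,1,3}, take 0 (3->0 ok)
  t19 'x' -> {0,1,3}, take 1 (0->1 ok)
  t20 'y' -> {4}, take 4 (1->4 ok)
  t21 'y' -> {4}, take 4 (4->4 ok)
  t22 'z' -> {2}, take 2 (4->2 ok)
  t23 'x' -> {0,1,3}, take 3 (2->3 ok)
  t24 'x' -> {0,1,3}, take 3 (3->3 ok)
  t25 'x' -> {0,1,3}, take 1 (3->1 ok)
  t26 'x' -> {0,1,3}, take 1 (1->1 ok)
  t27 'x' -> {0,1,3}, take 1 (1->1 ok)
  t28 'x' -> {0,1,3}, take 1 (1->1 ok)
  t29 'z' -> {2}, take 2 (1->2 ok)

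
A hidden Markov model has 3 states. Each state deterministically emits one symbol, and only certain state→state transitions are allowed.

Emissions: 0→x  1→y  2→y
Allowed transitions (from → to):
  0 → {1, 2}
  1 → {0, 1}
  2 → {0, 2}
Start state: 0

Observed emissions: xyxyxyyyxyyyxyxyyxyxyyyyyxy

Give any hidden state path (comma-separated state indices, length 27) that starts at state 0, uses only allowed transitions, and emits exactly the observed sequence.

0,2,0,1,0,2,2,2,0,1,1,1,0,2,0,2,2,0,1,0,1,1,1,1,1,0,2

  t0 'x' -> {0}, take 0 (start)
  t1 'y' -> {1,2}, take 2 (0->2 ok)
  t2 'x' -> {0}, take 0 (2->0 ok)
  t3 'y' -> {1,2}, take 1 (0->1 ok)
  t4 'x' -> {0}, take 0 (1->0 ok)
  t5 'y' -> {1,2}, take 2 (0->2 ok)
  t6 'y' -> {1,2}, take 2 (2->2 ok)
  t7 'y' -> {1,2}, take 2 (2->2 ok)
  t8 'x' -> {0}, take 0 (2->0 ok)
  t9 'y' -> {1,2}, take 1 (0->1 ok)
  t10 'y' -> {1,2}, take 1 (1->1 ok)
  t11 'y' -> {1,2}, take 1 (1->1 ok)
  t12 'x' -> {0}, take 0 (1->0 ok)
  t13 'y' -> {1,2}, take 2 (0->2 ok)
  t14 'x' -> {0}, take 0 (2->0 ok)
  t15 'y' -> {1,2}, take 2 (0->2 ok)
  t16 'y' -> {1,2}, take 2 (2->2 ok)
  t17 'x' -> {0}, take 0 (2->0 ok)
  t18 'y' -> {1,2}, take 1 (0->1 ok)
  t19 'x' -> {0}, take 0 (1->0 ok)
  t20 'y' -> {1,2}, take 1 (0->1 ok)
  t21 'y' -> {1,2}, take 1 (1->1 ok)
  t22 'y' -> {1,2}, take 1 (1->1 ok)
  t23 'y' -> {1,2}, take 1 (1->1 ok)
  t24 'y' -> {1,2}, take 1 (1->1 ok)
  t25 'x' -> {0}, take 0 (1->0 ok)
  t26 'y' -> {1,2}, take 2 (0->2 ok)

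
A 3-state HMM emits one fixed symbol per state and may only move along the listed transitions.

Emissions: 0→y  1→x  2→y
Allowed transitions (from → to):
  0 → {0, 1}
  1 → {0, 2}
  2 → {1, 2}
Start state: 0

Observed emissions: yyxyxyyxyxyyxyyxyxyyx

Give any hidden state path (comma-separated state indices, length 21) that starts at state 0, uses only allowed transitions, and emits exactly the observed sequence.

  [0] y  {0,2}  => 0  start
  [1] y  {0,2}  => 0  0->0 ok
  [2] x  {1}  => 1  0->1 ok
  [3] y  {0,2}  => 2  1->2 ok
  [4] x  {1}  => 1  2->1 ok
  [5] y  {0,2}  => 2  1->2 ok
  [6] y  {0,2}  => 2  2->2 ok
  [7] x  {1}  => 1  2->1 ok
  [8] y  {0,2}  => 2  1->2 ok
  [9] x  {1}  => 1  2->1 ok
  [10] y  {0,2}  => 2  1->2 ok
  [11] y  {0,2}  => 2  2->2 ok
  [12] x  {1}  => 1  2->1 ok
  [13] y  {0,2}  => 0  1->0 ok
  [14] y  {0,2}  => 0  0->0 ok
  [15] x  {1}  => 1  0->1 ok
  [16] y  {0,2}  => 2  1->2 ok
  [17] x  {1}  => 1  2->1 ok
  [18] y  {0,2}  => 0  1->0 ok
  [19] y  {0,2}  => 0  0->0 ok
  [20] x  {1}  => 1  0->1 ok

0,0,1,2,1,2,2,1,2,1,2,2,1,0,0,1,2,1,0,0,1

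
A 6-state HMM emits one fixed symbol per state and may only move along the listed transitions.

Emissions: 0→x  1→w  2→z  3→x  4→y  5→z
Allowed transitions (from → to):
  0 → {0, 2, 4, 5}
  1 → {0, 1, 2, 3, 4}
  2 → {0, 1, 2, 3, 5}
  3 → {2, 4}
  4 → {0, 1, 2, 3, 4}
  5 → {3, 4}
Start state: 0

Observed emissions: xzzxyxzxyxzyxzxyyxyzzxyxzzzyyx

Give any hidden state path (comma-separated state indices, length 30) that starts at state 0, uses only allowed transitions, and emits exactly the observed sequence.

  [0] x  {0,3}  => 0  start
  [1] z  {2,5}  => 2  0->2 ok
  [2] z  {2,5}  => 5  2->5 ok
  [3] x  {0,3}  => 3  5->3 ok
  [4] y  {4}  => 4  3->4 ok
  [5] x  {0,3}  => 0  4->0 ok
  [6] z  {2,5}  => 5  0->5 ok
  [7] x  {0,3}  => 3  5->3 ok
  [8] y  {4}  => 4  3->4 ok
  [9] x  {0,3}  => 0  4->0 ok
  [10] z  {2,5}  => 5  0->5 ok
  [11] y  {4}  => 4  5->4 ok
  [12] x  {0,3}  => 0  4->0 ok
  [13] z  {2,5}  => 2  0->2 ok
  [14] x  {0,3}  => 0  2->0 ok
  [15] y  {4}  => 4  0->4 ok
  [16] y  {4}  => 4  4->4 ok
  [17] x  {0,3}  => 3  4->3 ok
  [18] y  {4}  => 4  3->4 ok
  [19] z  {2,5}  => 2  4->2 ok
  [20] z  {2,5}  => 5  2->5 ok
  [21] x  {0,3}  => 3  5->3 ok
  [22] y  {4}  => 4  3->4 ok
  [23] x  {0,3}  => 0  4->0 ok
  [24] z  {2,5}  => 2  0->2 ok
  [25] z  {2,5}  => 2  2->2 ok
  [26] z  {2,5}  => 5  2->5 ok
  [27] y  {4}  => 4  5->4 ok
  [28] y  {4}  => 4  4->4 ok
  [29] x  {0,3}  => 3  4->3 ok

0,2,5,3,4,0,5,3,4,0,5,4,0,2,0,4,4,3,4,2,5,3,4,0,2,2,5,4,4,3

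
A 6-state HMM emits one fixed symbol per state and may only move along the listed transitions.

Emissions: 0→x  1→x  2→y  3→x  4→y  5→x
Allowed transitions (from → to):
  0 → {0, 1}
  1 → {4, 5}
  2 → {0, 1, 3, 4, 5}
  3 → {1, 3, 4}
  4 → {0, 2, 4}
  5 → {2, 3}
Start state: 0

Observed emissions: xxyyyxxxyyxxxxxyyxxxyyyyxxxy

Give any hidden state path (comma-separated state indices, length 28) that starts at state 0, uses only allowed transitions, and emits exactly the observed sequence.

  t0 'x' -> {0,1,3,5}, take 0 (start)
  t1 'x' -> {0,1,3,5}, take 1 (0->1 ok)
  t2 'y' -> {2,4}, take 4 (1->4 ok)
  t3 'y' -> {2,4}, take 4 (4->4 ok)
  t4 'y' -> {2,4}, take 2 (4->2 ok)
  t5 'x' -> {0,1,3,5}, take 5 (2->5 ok)
  t6 'x' -> {0,1,3,5}, take 3 (5->3 ok)
  t7 'x' -> {0,1,3,5}, take 3 (3->3 ok)
  t8 'y' -> {2,4}, take 4 (3->4 ok)
  t9 'y' -> {2,4}, take 2 (4->2 ok)
  t10 'x' -> {0,1,3,5}, take 0 (2->0 ok)
  t11 'x' -> {0,1,3,5}, take 0 (0->0 ok)
  t12 'x' -> {0,1,3,5}, take 0 (0->0 ok)
  t13 'x' -> {0,1,3,5}, take 0 (0->0 ok)
  t14 'x' -> {0,1,3,5}, take 1 (0->1 ok)
  t15 'y' -> {2,4}, take 4 (1->4 ok)
  t16 'y' -> {2,4}, take 2 (4->2 ok)
  t17 'x' -> {0,1,3,5}, take 5 (2->5 ok)
  t18 'x' -> {0,1,3,5}, take 3 (5->3 ok)
  t19 'x' -> {0,1,3,5}, take 1 (3->1 ok)
  t20 'y' -> {2,4}, take 4 (1->4 ok)
  t21 'y' -> {2,4}, take 2 (4->2 ok)
  t22 'y' -> {2,4}, take 4 (2->4 ok)
  t23 'y' -> {2,4}, take 4 (4->4 ok)
  t24 'x' -> {0,1,3,5}, take 0 (4->0 ok)
  t25 'x' -> {0,1,3,5}, take 0 (0->0 ok)
  t26 'x' -> {0,1,3,5}, take 1 (0->1 ok)
  t27 'y' -> {2,4}, take 4 (1->4 ok)

0,1,4,4,2,5,3,3,4,2,0,0,0,0,1,4,2,5,3,1,4,2,4,4,0,0,1,4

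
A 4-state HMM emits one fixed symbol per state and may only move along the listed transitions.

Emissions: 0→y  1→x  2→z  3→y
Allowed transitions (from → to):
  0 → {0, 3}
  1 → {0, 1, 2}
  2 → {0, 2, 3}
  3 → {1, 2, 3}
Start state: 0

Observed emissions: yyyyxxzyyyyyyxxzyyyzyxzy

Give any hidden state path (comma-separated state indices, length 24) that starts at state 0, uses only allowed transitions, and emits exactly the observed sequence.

0,0,0,3,1,1,2,0,0,0,0,0,3,1,1,2,0,3,3,2,3,1,2,3

  pos 0: y in {0,3}, choose 0; start
  pos 1: y in {0,3}, choose 0; 0->0 ok
  pos 2: y in {0,3}, choose 0; 0->0 ok
  pos 3: y in {0,3}, choose 3; 0->3 ok
  pos 4: x in {1}, choose 1; 3->1 ok
  pos 5: x in {1}, choose 1; 1->1 ok
  pos 6: z in {2}, choose 2; 1->2 ok
  pos 7: y in {0,3}, choose 0; 2->0 ok
  pos 8: y in {0,3}, choose 0; 0->0 ok
  pos 9: y in {0,3}, choose 0; 0->0 ok
  pos 10: y in {0,3}, choose 0; 0->0 ok
  pos 11: y in {0,3}, choose 0; 0->0 ok
  pos 12: y in {0,3}, choose 3; 0->3 ok
  pos 13: x in {1}, choose 1; 3->1 ok
  pos 14: x in {1}, choose 1; 1->1 ok
  pos 15: z in {2}, choose 2; 1->2 ok
  pos 16: y in {0,3}, choose 0; 2->0 ok
  pos 17: y in {0,3}, choose 3; 0->3 ok
  pos 18: y in {0,3}, choose 3; 3->3 ok
  pos 19: z in {2}, choose 2; 3->2 ok
  pos 20: y in {0,3}, choose 3; 2->3 ok
  pos 21: x in {1}, choose 1; 3->1 ok
  pos 22: z in {2}, choose 2; 1->2 ok
  pos 23: y in {0,3}, choose 3; 2->3 ok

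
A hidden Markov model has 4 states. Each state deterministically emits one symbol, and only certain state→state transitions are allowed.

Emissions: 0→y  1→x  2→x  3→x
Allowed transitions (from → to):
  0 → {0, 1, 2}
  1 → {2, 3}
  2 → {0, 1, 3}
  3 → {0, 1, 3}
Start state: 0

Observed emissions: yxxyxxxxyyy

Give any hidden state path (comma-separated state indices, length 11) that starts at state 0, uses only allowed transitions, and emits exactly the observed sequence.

  0: obs=y cand={0} pick 0 [start]
  1: obs=x cand={1,2,3} pick 1 [0->1 ok]
  2: obs=x cand={1,2,3} pick 3 [1->3 ok]
  3: obs=y cand={0} pick 0 [3->0 ok]
  4: obs=x cand={1,2,3} pick 1 [0->1 ok]
  5: obs=x cand={1,2,3} pick 2 [1->2 ok]
  6: obs=x cand={1,2,3} pick 1 [2->1 ok]
  7: obs=x cand={1,2,3} pick 2 [1->2 ok]
  8: obs=y cand={0} pick 0 [2->0 ok]
  9: obs=y cand={0} pick 0 [0->0 ok]
  10: obs=y cand={0} pick 0 [0->0 ok]

0,1,3,0,1,2,1,2,0,0,0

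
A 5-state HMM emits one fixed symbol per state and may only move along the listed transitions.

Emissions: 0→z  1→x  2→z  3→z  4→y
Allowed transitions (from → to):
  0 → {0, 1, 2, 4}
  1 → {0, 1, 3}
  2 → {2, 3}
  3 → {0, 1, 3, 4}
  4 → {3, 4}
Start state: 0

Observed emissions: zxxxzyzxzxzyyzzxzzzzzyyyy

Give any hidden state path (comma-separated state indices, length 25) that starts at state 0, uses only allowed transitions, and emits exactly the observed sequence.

0,1,1,1,3,4,3,1,3,1,0,4,4,3,3,1,3,0,2,2,3,4,4,4,4

  t0 'z' -> {0,2,3}, take 0 (start)
  t1 'x' -> {1}, take 1 (0->1 ok)
  t2 'x' -> {1}, take 1 (1->1 ok)
  t3 'x' -> {1}, take 1 (1->1 ok)
  t4 'z' -> {0,2,3}, take 3 (1->3 ok)
  t5 'y' -> {4}, take 4 (3->4 ok)
  t6 'z' -> {0,2,3}, take 3 (4->3 ok)
  t7 'x' -> {1}, take 1 (3->1 ok)
  t8 'z' -> {0,2,3}, take 3 (1->3 ok)
  t9 'x' -> {1}, take 1 (3->1 ok)
  t10 'z' -> {0,2,3}, take 0 (1->0 ok)
  t11 'y' -> {4}, take 4 (0->4 ok)
  t12 'y' -> {4}, take 4 (4->4 ok)
  t13 'z' -> {0,2,3}, take 3 (4->3 ok)
  t14 'z' -> {0,2,3}, take 3 (3->3 ok)
  t15 'x' -> {1}, take 1 (3->1 ok)
  t16 'z' -> {0,2,3}, take 3 (1->3 ok)
  t17 'z' -> {0,2,3}, take 0 (3->0 ok)
  t18 'z' -> {0,2,3}, take 2 (0->2 ok)
  t19 'z' -> {0,2,3}, take 2 (2->2 ok)
  t20 'z' -> {0,2,3}, take 3 (2->3 ok)
  t21 'y' -> {4}, take 4 (3->4 ok)
  t22 'y' -> {4}, take 4 (4->4 ok)
  t23 'y' -> {4}, take 4 (4->4 ok)
  t24 'y' -> {4}, take 4 (4->4 ok)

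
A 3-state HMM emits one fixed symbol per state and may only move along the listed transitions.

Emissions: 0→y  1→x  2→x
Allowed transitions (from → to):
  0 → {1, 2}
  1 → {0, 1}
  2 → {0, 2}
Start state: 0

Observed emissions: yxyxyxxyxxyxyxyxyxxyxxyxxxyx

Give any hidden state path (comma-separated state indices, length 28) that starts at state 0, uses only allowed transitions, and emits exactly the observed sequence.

0,1,0,1,0,1,1,0,1,1,0,2,0,2,0,1,0,1,1,0,2,2,0,1,1,1,0,1

  t0 'y' -> {0}, take 0 (start)
  t1 'x' -> {1,2}, take 1 (0->1 ok)
  t2 'y' -> {0}, take 0 (1->0 ok)
  t3 'x' -> {1,2}, take 1 (0->1 ok)
  t4 'y' -> {0}, take 0 (1->0 ok)
  t5 'x' -> {1,2}, take 1 (0->1 ok)
  t6 'x' -> {1,2}, take 1 (1->1 ok)
  t7 'y' -> {0}, take 0 (1->0 ok)
  t8 'x' -> {1,2}, take 1 (0->1 ok)
  t9 'x' -> {1,2}, take 1 (1->1 ok)
  t10 'y' -> {0}, take 0 (1->0 ok)
  t11 'x' -> {1,2}, take 2 (0->2 ok)
  t12 'y' -> {0}, take 0 (2->0 ok)
  t13 'x' -> {1,2}, take 2 (0->2 ok)
  t14 'y' -> {0}, take 0 (2->0 ok)
  t15 'x' -> {1,2}, take 1 (0->1 ok)
  t16 'y' -> {0}, take 0 (1->0 ok)
  t17 'x' -> {1,2}, take 1 (0->1 ok)
  t18 'x' -> {1,2}, take 1 (1->1 ok)
  t19 'y' -> {0}, take 0 (1->0 ok)
  t20 'x' -> {1,2}, take 2 (0->2 ok)
  t21 'x' -> {1,2}, take 2 (2->2 ok)
  t22 'y' -> {0}, take 0 (2->0 ok)
  t23 'x' -> {1,2}, take 1 (0->1 ok)
  t24 'x' -> {1,2}, take 1 (1->1 ok)
  t25 'x' -> {1,2}, take 1 (1->1 ok)
  t26 'y' -> {0}, take 0 (1->0 ok)
  t27 'x' -> {1,2}, take 1 (0->1 ok)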